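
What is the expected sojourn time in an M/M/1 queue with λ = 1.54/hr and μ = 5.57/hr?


W = 1/(μ−λ) = 1/(5.57 − 1.54) = 1/4.03 = 0.2481 hr

Final: 0.2481 hr


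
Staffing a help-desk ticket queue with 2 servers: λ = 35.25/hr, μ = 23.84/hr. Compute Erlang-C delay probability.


a = λ/μ = 1.4786; ρ = a/2 = 0.7393
P₀ = 0.149885 (from M/M/c formula)
C(c,a) = [a^c/(c!(1−ρ))]·P₀ = [2.18628/(2·0.2607)]·0.149885
= 4.19315·0.149885 = 0.628493

Final: 0.628493


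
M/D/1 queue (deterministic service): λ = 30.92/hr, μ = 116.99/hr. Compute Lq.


ρ = 30.92/116.99 = 0.2643
M/D/1: Lq = ρ²/(2(1−ρ)) = 0.06985/(2·0.7357) = 0.04747

Final: 0.04747


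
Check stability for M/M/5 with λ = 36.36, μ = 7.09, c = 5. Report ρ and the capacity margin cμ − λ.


Total capacity cμ = 5·7.09 = 35.45/hr
ρ = λ/(cμ) = 36.36/35.45 = 1.0257
Stable ⇔ ρ < 1: NO
Spare capacity = cμ − λ = 35.45 − 36.36 = -0.91/hr

Final: ρ = 1.0257; unstable; margin = -0.91/hr


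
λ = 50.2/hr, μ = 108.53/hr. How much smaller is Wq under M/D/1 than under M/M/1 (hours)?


ρ = 50.2/108.53 = 0.4625
Wq(M/M/1) = ρ/(μ−λ) = 0.4625/58.33 = 0.007930 hr
Wq(M/D/1) = ρ/(2(μ−λ)) = 0.003965 hr
Savings = 0.007930 − 0.003965 = 0.003965 hr

Final: 0.003965 hr


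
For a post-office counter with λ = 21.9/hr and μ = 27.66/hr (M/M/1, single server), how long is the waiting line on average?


ρ = 21.9/27.66 = 0.7918
Lq = ρ²/(1−ρ) = 0.6269/0.2082 = 3.0103

Final: 3.0103


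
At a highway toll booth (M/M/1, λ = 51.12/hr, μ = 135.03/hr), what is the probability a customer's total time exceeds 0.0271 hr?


W ~ Exponential(μ−λ) for M/M/1.
μ − λ = 135.03 − 51.12 = 83.9100
P(W > t) = e^{−(μ−λ)t} = e^{−2.2740} = 0.102904

Final: 0.102904


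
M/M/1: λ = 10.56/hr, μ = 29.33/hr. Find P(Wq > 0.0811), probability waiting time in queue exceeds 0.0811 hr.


ρ = 10.56/29.33 = 0.3600
P(Wq > t) = ρ·e^{−(μ−λ)t} = 0.3600·e^{−1.5222}
= 0.3600·0.218221 = 0.078568

Final: 0.078568


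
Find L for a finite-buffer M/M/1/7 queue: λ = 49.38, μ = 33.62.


ρ = 49.38/33.62 = 1.4688
L = ρ[1 − (K+1)ρ^K + Kρ^(K+1)] / [(1−ρ)(1−ρ^(K+1))]
Numerator: 1.4688·(1 − 8·14.745980 + 7·21.658432) = 50.879885
Denominator: (-0.4688)·(-20.658432) = 9.684024
L = 50.879885/9.684024 = 5.2540

Final: 5.2540


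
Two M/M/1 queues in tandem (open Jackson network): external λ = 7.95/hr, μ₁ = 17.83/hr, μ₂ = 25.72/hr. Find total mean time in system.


Each node sees arrival rate λ = 7.95/hr (tandem ⇒ throughput preserved).
W₁ = 1/(μ₁−λ) = 1/(17.83−7.95) = 0.10121 hr
W₂ = 1/(μ₂−λ) = 1/(25.72−7.95) = 0.05627 hr
W_total = W₁ + W₂ = 0.10121 + 0.05627 = 0.15749 hr

Final: 0.15749 hr


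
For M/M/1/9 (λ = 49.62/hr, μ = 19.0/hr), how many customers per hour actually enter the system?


ρ = 2.6116; P_K = (1−ρ)ρ^9/(1−ρ^10) = 0.617132
λ_eff = λ(1 − P_K) = 49.62·(1 − 0.617132) = 49.62·0.382868 = 18.9979 /hr

Final: 18.9979 /hr


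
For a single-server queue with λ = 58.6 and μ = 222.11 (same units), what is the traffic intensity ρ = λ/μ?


ρ = λ/μ = 58.6/222.11 = 0.2638

Final: 0.2638


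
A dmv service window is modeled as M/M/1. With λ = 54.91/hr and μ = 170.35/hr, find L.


ρ = λ/μ = 54.91/170.35 = 0.3223
L = ρ/(1−ρ) = 0.3223/(1 − 0.3223) = 0.3223/0.6777 = 0.4757

Final: 0.4757


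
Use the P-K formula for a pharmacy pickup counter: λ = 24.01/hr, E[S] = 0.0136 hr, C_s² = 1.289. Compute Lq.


ρ = λ·E[S] = 24.01·0.0136 = 0.3265
Lq = ρ²(1+C_s²)/(2(1−ρ)) = 0.1066·(1+1.289)/(2·0.6735)
= 0.1066·2.2890/1.3469 = 0.18120

Final: 0.18120


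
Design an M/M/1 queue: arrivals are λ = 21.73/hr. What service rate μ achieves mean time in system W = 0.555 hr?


W = 1/(μ−λ) ⇒ μ − λ = 1/W = 1/0.555 = 1.8018
μ = λ + 1/W = 21.73 + 1.8018 = 23.5318 per hr

Final: 23.5318 /hr


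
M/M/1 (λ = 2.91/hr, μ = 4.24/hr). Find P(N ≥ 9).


ρ = 2.91/4.24 = 0.6863
P(N ≥ n) = ρ^n = 0.6863^9 = 0.033787

Final: 0.033787


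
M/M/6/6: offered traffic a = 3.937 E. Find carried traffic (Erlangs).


B(6,3.937) = 0.112626 (Erlang-B)
Carried load = a(1 − B) = 3.937·(1 − 0.112626) = 3.937·0.887374 = 3.4936 E

Final: 3.4936 Erlangs


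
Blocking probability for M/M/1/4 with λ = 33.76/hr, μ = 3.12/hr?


ρ = λ/μ = 33.76/3.12 = 10.8205
P_K = (1−ρ)ρ^K/(1−ρ^(K+1)) = (-9.8205·13708.545433)/(1 − 148333.491613)
= -134624.946179/-148332.491613 = 0.907589

Final: 0.907589


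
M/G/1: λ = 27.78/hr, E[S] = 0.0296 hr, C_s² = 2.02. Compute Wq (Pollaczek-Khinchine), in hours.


ρ = λ·E[S] = 27.78·0.0296 = 0.8223
E[S²] = E[S]²(1+C_s²) = 0.0296²·(1+2.02) = 0.002646
Wq = λ·E[S²]/(2(1−ρ)) = 27.78·0.002646/(2·0.1777) = 0.20681 hr

Final: 0.20681 hr


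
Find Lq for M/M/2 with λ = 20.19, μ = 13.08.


a = λ/μ = 1.5436; ρ = a/2 = 0.7718
P₀ = 0.128803
Lq = P₀·a^c·ρ / (c!·(1−ρ)²) = 0.128803·2.38263·0.7718/(2·0.05208)
= 2.27393

Final: 2.27393


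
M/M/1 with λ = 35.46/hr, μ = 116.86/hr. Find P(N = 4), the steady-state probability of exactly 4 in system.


ρ = 35.46/116.86 = 0.3034
P_n = (1−ρ)·ρ^n = (1 − 0.3034)·0.3034^4 = 0.6966·0.008478 = 0.005905

Final: 0.005905


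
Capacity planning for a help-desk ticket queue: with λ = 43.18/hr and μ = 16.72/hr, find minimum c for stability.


Stability requires cμ > λ ⇔ c > λ/μ.
λ/μ = 43.18/16.72 = 2.5825
Minimum integer c = ⌊2.5825⌋ + 1 = 3
Check: 3·16.72 = 50.16 > 43.18, while 2·16.72 = 33.44 ≤ 43.18

Final: 3 servers


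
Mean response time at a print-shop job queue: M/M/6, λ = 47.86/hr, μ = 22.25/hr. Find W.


a = 2.1510; ρ = 0.3585; P₀ = 0.116099
Lq = P₀·a^c·ρ/(c!(1−ρ)²) = 0.01391
Wq = Lq/λ = 0.01391/47.86 = 0.0002907 hr
W = Wq + 1/μ = 0.0002907 + 0.04494 = 0.04523 hr

Final: 0.04523 hr


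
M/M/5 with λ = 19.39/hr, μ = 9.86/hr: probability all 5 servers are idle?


a = λ/μ = 19.39/9.86 = 1.9665; ρ = a/c = 0.3933
Σ_{k=0}^{4} a^k/k! (terms k=0..4) = 1.00000 + 1.96653 + 1.93362 + 1.26751 + 0.62315 = 6.79081
Tail: a^5/(5!(1−ρ)) = 29.41064/(120·0.6067) = 0.40397
P₀ = 1/(6.79081 + 0.40397) = 1/7.19479 = 0.138989

Final: 0.138989


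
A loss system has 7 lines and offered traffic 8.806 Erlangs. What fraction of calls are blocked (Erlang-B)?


B(c,a) = (a^c/c!) / Σ_{k=0}^{c} a^k/k!
a^7/7! = 814.742238
Σ terms (k=0..7): 1.00000 + 8.80600 + 38.77282 + 113.81115 + 250.55524 + 441.27788 + 647.64884 + 814.74224 = 2316.614156
B = 814.742238/2316.614156 = 0.351695

Final: 0.351695


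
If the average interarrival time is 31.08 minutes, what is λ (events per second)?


λ = 1/(interarrival time) in consistent units.
1 second = 0.0166667 min, so λ = 0.0166667/31.08 = 0.0005363 per second

Final: 0.0005363 /sec


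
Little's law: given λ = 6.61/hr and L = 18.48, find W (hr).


W = L/λ = 18.48/6.61 = 2.7958 hr

Final: 2.7958 hr


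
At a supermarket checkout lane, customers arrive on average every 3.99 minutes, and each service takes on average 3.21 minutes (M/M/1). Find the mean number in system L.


λ = 60/3.99 = 15.0376 /hr
μ = 60/3.21 = 18.6916 /hr
ρ = λ/μ = 15.0376/18.6916 = 0.8045
L = ρ/(1−ρ) = 0.8045/0.1955 = 4.1154

Final: 4.1154


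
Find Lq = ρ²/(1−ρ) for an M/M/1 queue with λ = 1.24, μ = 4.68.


ρ = 1.24/4.68 = 0.2650
Lq = ρ²/(1−ρ) = 0.07020/0.7350 = 0.09551

Final: 0.09551


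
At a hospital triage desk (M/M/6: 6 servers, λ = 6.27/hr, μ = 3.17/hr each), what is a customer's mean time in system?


a = 1.9779; ρ = 0.3297; P₀ = 0.138166
Lq = P₀·a^c·ρ/(c!(1−ρ)²) = 0.008429
Wq = Lq/λ = 0.008429/6.27 = 0.001344 hr
W = Wq + 1/μ = 0.001344 + 0.31546 = 0.31680 hr

Final: 0.31680 hr


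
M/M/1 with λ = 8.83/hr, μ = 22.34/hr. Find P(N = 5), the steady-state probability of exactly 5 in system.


ρ = 8.83/22.34 = 0.3953
P_n = (1−ρ)·ρ^n = (1 − 0.3953)·0.3953^5 = 0.6047·0.009647 = 0.005834

Final: 0.005834


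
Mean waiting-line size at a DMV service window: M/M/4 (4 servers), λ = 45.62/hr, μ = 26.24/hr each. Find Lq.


a = λ/μ = 1.7386; ρ = a/4 = 0.4346
P₀ = 0.172442
Lq = P₀·a^c·ρ / (c!·(1−ρ)²) = 0.172442·9.13620·0.4346/(24·0.31963)
= 0.08927

Final: 0.08927


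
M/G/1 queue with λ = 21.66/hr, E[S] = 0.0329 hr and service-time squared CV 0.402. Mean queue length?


ρ = λ·E[S] = 21.66·0.0329 = 0.7126
Lq = ρ²(1+C_s²)/(2(1−ρ)) = 0.5078·(1+0.402)/(2·0.2874)
= 0.5078·1.4020/0.5748 = 1.23869

Final: 1.23869


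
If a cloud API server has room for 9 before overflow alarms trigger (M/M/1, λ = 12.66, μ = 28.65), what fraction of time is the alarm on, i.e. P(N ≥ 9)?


ρ = 12.66/28.65 = 0.4419
P(N ≥ n) = ρ^n = 0.4419^9 = 0.0006424

Final: 0.0006424


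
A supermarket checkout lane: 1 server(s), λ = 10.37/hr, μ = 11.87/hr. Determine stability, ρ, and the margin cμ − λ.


Total capacity cμ = 1·11.87 = 11.87/hr
ρ = λ/(cμ) = 10.37/11.87 = 0.8736
Stable ⇔ ρ < 1: YES
Spare capacity = cμ − λ = 11.87 − 10.37 = 1.50/hr

Final: ρ = 0.8736; stable; margin = 1.50/hr


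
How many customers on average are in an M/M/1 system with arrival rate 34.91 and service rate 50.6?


ρ = λ/μ = 34.91/50.6 = 0.6899
L = ρ/(1−ρ) = 0.6899/(1 − 0.6899) = 0.6899/0.3101 = 2.2250

Final: 2.2250


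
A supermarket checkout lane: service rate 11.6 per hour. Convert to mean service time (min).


Mean service time = 1/μ = 1/11.6 hour = 0.08621 hour
In minutes: 0.08621 × 60 = 5.1724 min

Final: 5.1724 min


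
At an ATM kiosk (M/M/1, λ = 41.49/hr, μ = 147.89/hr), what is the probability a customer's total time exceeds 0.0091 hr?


W ~ Exponential(μ−λ) for M/M/1.
μ − λ = 147.89 − 41.49 = 106.4000
P(W > t) = e^{−(μ−λ)t} = e^{−0.9682} = 0.379751

Final: 0.379751


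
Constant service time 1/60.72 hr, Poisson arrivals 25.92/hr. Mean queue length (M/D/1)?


ρ = 25.92/60.72 = 0.4269
M/D/1: Lq = ρ²/(2(1−ρ)) = 0.1822/(2·0.5731) = 0.15898

Final: 0.15898


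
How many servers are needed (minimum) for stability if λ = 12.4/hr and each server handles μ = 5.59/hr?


Stability requires cμ > λ ⇔ c > λ/μ.
λ/μ = 12.4/5.59 = 2.2182
Minimum integer c = ⌊2.2182⌋ + 1 = 3
Check: 3·5.59 = 16.77 > 12.4, while 2·5.59 = 11.18 ≤ 12.4

Final: 3 servers


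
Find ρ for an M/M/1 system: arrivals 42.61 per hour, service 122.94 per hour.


ρ = λ/μ = 42.61/122.94 = 0.3466

Final: 0.3466


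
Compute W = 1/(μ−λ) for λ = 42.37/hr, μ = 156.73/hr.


W = 1/(μ−λ) = 1/(156.73 − 42.37) = 1/114.36 = 0.008744 hr

Final: 0.008744 hr


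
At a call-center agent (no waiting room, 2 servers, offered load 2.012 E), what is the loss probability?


B(c,a) = (a^c/c!) / Σ_{k=0}^{c} a^k/k!
a^2/2! = 2.024072
Σ terms (k=0..2): 1.00000 + 2.01200 + 2.02407 = 5.036072
B = 2.024072/5.036072 = 0.401915

Final: 0.401915


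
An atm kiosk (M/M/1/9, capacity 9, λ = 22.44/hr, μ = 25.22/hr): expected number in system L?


ρ = 22.44/25.22 = 0.8898
L = ρ[1 − (K+1)ρ^K + Kρ^(K+1)] / [(1−ρ)(1−ρ^(K+1))]
Numerator: 0.8898·(1 − 10·0.349542 + 9·0.311012) = 0.270212
Denominator: (0.1102)·(0.688988) = 0.075947
L = 0.270212/0.075947 = 3.5579

Final: 3.5579


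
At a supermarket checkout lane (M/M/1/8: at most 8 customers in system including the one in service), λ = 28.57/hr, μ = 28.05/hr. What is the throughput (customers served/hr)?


ρ = 1.0185; P_K = (1−ρ)ρ^8/(1−ρ^9) = 0.119448
λ_eff = λ(1 − P_K) = 28.57·(1 − 0.119448) = 28.57·0.880552 = 25.1574 /hr

Final: 25.1574 /hr


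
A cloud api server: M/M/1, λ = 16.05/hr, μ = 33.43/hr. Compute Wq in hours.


ρ = 16.05/33.43 = 0.4801
Wq = ρ/(μ−λ) = 0.4801/(33.43 − 16.05) = 0.4801/17.38 = 0.02762 hr

Final: 0.02762 hr


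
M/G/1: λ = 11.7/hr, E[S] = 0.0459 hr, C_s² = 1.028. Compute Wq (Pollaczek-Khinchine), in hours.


ρ = λ·E[S] = 11.7·0.0459 = 0.5370
E[S²] = E[S]²(1+C_s²) = 0.0459²·(1+1.028) = 0.004273
Wq = λ·E[S²]/(2(1−ρ)) = 11.7·0.004273/(2·0.4630) = 0.05399 hr

Final: 0.05399 hr


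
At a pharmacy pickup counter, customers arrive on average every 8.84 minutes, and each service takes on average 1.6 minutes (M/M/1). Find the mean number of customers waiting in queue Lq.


λ = 60/8.84 = 6.7873 /hr
μ = 60/1.6 = 37.5000 /hr
ρ = λ/μ = 6.7873/37.5000 = 0.1810
Lq = ρ²/(1−ρ) = 0.03276/0.8190 = 0.04000

Final: 0.04000


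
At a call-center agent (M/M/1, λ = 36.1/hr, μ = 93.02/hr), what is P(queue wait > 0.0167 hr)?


ρ = 36.1/93.02 = 0.3881
P(Wq > t) = ρ·e^{−(μ−λ)t} = 0.3881·e^{−0.9506}
= 0.3881·0.386523 = 0.150005

Final: 0.150005


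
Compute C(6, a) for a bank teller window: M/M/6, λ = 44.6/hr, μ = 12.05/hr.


a = λ/μ = 3.7012; ρ = a/6 = 0.6169
P₀ = 0.023294 (from M/M/c formula)
C(c,a) = [a^c/(c!(1−ρ))]·P₀ = [2570.90998/(720·0.3831)]·0.023294
= 9.31994·0.023294 = 0.217099

Final: 0.217099


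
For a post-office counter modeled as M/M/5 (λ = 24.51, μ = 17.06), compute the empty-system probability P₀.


a = λ/μ = 24.51/17.06 = 1.4367; ρ = a/c = 0.2873
Σ_{k=0}^{4} a^k/k! (terms k=0..4) = 1.00000 + 1.43669 + 1.03204 + 0.49424 + 0.17752 = 4.14050
Tail: a^5/(5!(1−ρ)) = 6.12099/(120·0.7127) = 0.07157
P₀ = 1/(4.14050 + 0.07157) = 1/4.21208 = 0.237413

Final: 0.237413


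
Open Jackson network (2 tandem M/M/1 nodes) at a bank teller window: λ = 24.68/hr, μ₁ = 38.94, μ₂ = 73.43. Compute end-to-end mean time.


Each node sees arrival rate λ = 24.68/hr (tandem ⇒ throughput preserved).
W₁ = 1/(μ₁−λ) = 1/(38.94−24.68) = 0.07013 hr
W₂ = 1/(μ₂−λ) = 1/(73.43−24.68) = 0.02051 hr
W_total = W₁ + W₂ = 0.07013 + 0.02051 = 0.09064 hr

Final: 0.09064 hr


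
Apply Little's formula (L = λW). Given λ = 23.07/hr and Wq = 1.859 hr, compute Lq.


Lq = λWq = 23.07·1.859 = 42.8871

Final: 42.8871


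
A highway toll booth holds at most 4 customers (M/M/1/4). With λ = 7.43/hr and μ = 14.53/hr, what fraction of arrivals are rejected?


ρ = λ/μ = 7.43/14.53 = 0.5114
P_K = (1−ρ)ρ^K/(1−ρ^(K+1)) = (0.4886·0.068374)/(1 − 0.034964)
= 0.033411/0.965036 = 0.034621

Final: 0.034621


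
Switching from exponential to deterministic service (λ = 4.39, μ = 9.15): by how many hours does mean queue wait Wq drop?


ρ = 4.39/9.15 = 0.4798
Wq(M/M/1) = ρ/(μ−λ) = 0.4798/4.76 = 0.10079 hr
Wq(M/D/1) = ρ/(2(μ−λ)) = 0.05040 hr
Savings = 0.10079 − 0.05040 = 0.05040 hr

Final: 0.05040 hr


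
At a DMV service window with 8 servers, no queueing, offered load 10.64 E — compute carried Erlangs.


B(8,10.64) = 0.367297 (Erlang-B)
Carried load = a(1 − B) = 10.64·(1 − 0.367297) = 10.64·0.632703 = 6.7320 E

Final: 6.7320 Erlangs


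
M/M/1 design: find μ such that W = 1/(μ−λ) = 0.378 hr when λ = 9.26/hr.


W = 1/(μ−λ) ⇒ μ − λ = 1/W = 1/0.378 = 2.6455
μ = λ + 1/W = 9.26 + 2.6455 = 11.9055 per hr

Final: 11.9055 /hr


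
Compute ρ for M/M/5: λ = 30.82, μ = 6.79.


ρ = λ/(cμ) = 30.82/(5·6.79) = 30.82/33.95 = 0.9078

Final: 0.9078


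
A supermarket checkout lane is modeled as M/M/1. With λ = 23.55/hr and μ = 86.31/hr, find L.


ρ = λ/μ = 23.55/86.31 = 0.2729
L = ρ/(1−ρ) = 0.2729/(1 − 0.2729) = 0.2729/0.7271 = 0.3752

Final: 0.3752


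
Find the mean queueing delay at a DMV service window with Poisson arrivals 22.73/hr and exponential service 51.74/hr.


ρ = 22.73/51.74 = 0.4393
Wq = ρ/(μ−λ) = 0.4393/(51.74 − 22.73) = 0.4393/29.01 = 0.01514 hr

Final: 0.01514 hr


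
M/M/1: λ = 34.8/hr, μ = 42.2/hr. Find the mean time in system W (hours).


W = 1/(μ−λ) = 1/(42.2 − 34.8) = 1/7.40 = 0.1351 hr

Final: 0.1351 hr


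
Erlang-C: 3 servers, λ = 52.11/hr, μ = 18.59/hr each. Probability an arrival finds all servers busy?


a = λ/μ = 2.8031; ρ = a/3 = 0.9344
P₀ = 0.015706 (from M/M/c formula)
C(c,a) = [a^c/(c!(1−ρ))]·P₀ = [22.02546/(6·0.06563)]·0.015706
= 55.93625·0.015706 = 0.878560

Final: 0.878560


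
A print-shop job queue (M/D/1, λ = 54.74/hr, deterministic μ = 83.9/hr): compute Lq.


ρ = 54.74/83.9 = 0.6524
M/D/1: Lq = ρ²/(2(1−ρ)) = 0.4257/(2·0.3476) = 0.61239

Final: 0.61239


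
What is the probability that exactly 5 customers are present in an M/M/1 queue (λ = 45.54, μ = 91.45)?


ρ = 45.54/91.45 = 0.4980
P_n = (1−ρ)·ρ^n = (1 − 0.4980)·0.4980^5 = 0.5020·0.030623 = 0.015373

Final: 0.015373


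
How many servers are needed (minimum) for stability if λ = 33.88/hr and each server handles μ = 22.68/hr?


Stability requires cμ > λ ⇔ c > λ/μ.
λ/μ = 33.88/22.68 = 1.4938
Minimum integer c = ⌊1.4938⌋ + 1 = 2
Check: 2·22.68 = 45.36 > 33.88, while 1·22.68 = 22.68 ≤ 33.88

Final: 2 servers


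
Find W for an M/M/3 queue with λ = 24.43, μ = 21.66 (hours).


a = 1.1279; ρ = 0.3760; P₀ = 0.317747
Lq = P₀·a^c·ρ/(c!(1−ρ)²) = 0.07336
Wq = Lq/λ = 0.07336/24.43 = 0.003003 hr
W = Wq + 1/μ = 0.003003 + 0.04617 = 0.04917 hr

Final: 0.04917 hr


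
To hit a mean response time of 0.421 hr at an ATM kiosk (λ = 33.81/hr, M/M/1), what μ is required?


W = 1/(μ−λ) ⇒ μ − λ = 1/W = 1/0.421 = 2.3753
μ = λ + 1/W = 33.81 + 2.3753 = 36.1853 per hr

Final: 36.1853 /hr


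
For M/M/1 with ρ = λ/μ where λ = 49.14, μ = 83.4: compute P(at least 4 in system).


ρ = 49.14/83.4 = 0.5892
P(N ≥ n) = ρ^n = 0.5892^4 = 0.120525

Final: 0.120525


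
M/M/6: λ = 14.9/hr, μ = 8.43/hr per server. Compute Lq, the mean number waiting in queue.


a = λ/μ = 1.7675; ρ = a/6 = 0.2946
P₀ = 0.170641
Lq = P₀·a^c·ρ / (c!·(1−ρ)²) = 0.170641·30.48963·0.2946/(720·0.49761)
= 0.004278

Final: 0.004278


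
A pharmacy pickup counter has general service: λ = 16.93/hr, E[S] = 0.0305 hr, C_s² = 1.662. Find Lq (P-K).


ρ = λ·E[S] = 16.93·0.0305 = 0.5164
Lq = ρ²(1+C_s²)/(2(1−ρ)) = 0.2666·(1+1.662)/(2·0.4836)
= 0.2666·2.6620/0.9673 = 0.73379

Final: 0.73379


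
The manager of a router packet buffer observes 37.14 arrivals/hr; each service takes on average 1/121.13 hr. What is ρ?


ρ = λ/μ = 37.14/121.13 = 0.3066

Final: 0.3066


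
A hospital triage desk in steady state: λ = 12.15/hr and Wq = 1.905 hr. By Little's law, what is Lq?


Lq = λWq = 12.15·1.905 = 23.1457

Final: 23.1457


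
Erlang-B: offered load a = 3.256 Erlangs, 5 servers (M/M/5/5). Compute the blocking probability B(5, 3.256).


B(c,a) = (a^c/c!) / Σ_{k=0}^{c} a^k/k!
a^5/5! = 3.049585
Σ terms (k=0..5): 1.00000 + 3.25600 + 5.30077 + 5.75310 + 4.68302 + 3.04958 = 23.042477
B = 3.049585/23.042477 = 0.132346

Final: 0.132346


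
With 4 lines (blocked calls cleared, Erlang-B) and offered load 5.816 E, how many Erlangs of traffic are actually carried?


B(4,5.816) = 0.457564 (Erlang-B)
Carried load = a(1 − B) = 5.816·(1 − 0.457564) = 5.816·0.542436 = 3.1548 E

Final: 3.1548 Erlangs


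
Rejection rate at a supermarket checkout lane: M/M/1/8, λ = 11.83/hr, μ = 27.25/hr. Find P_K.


ρ = λ/μ = 11.83/27.25 = 0.4341
P_K = (1−ρ)ρ^K/(1−ρ^(K+1)) = (0.5659·0.001262)/(1 − 0.0005477)
= 0.0007139/0.999452 = 0.0007143

Final: 0.0007143


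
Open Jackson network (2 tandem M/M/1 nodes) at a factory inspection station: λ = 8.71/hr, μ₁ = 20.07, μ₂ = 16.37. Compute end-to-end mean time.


Each node sees arrival rate λ = 8.71/hr (tandem ⇒ throughput preserved).
W₁ = 1/(μ₁−λ) = 1/(20.07−8.71) = 0.08803 hr
W₂ = 1/(μ₂−λ) = 1/(16.37−8.71) = 0.13055 hr
W_total = W₁ + W₂ = 0.08803 + 0.13055 = 0.21858 hr

Final: 0.21858 hr


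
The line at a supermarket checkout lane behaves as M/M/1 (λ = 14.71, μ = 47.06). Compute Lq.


ρ = 14.71/47.06 = 0.3126
Lq = ρ²/(1−ρ) = 0.09771/0.6874 = 0.1421

Final: 0.1421


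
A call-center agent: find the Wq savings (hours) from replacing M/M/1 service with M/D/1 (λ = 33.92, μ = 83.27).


ρ = 33.92/83.27 = 0.4073
Wq(M/M/1) = ρ/(μ−λ) = 0.4073/49.35 = 0.008254 hr
Wq(M/D/1) = ρ/(2(μ−λ)) = 0.004127 hr
Savings = 0.008254 − 0.004127 = 0.004127 hr

Final: 0.004127 hr


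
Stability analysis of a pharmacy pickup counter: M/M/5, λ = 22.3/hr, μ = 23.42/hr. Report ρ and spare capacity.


Total capacity cμ = 5·23.42 = 117.10/hr
ρ = λ/(cμ) = 22.3/117.10 = 0.1904
Stable ⇔ ρ < 1: YES
Spare capacity = cμ − λ = 117.10 − 22.3 = 94.80/hr

Final: ρ = 0.1904; stable; margin = 94.80/hr


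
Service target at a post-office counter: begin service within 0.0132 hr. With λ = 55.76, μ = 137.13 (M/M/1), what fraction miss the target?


ρ = 55.76/137.13 = 0.4066
P(Wq > t) = ρ·e^{−(μ−λ)t} = 0.4066·e^{−1.0741}
= 0.4066·0.341611 = 0.138906

Final: 0.138906


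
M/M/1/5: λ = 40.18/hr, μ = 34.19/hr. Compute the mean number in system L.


ρ = 40.18/34.19 = 1.1752
L = ρ[1 − (K+1)ρ^K + Kρ^(K+1)] / [(1−ρ)(1−ρ^(K+1))]
Numerator: 1.1752·(1 − 6·2.241580 + 5·2.634299) = 0.848511
Denominator: (-0.1752)·(-1.634299) = 0.286325
L = 0.848511/0.286325 = 2.9635

Final: 2.9635


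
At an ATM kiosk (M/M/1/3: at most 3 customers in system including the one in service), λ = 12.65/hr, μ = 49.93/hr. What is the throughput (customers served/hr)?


ρ = 0.2534; P_K = (1−ρ)ρ^3/(1−ρ^4) = 0.012193
λ_eff = λ(1 − P_K) = 12.65·(1 − 0.012193) = 12.65·0.987807 = 12.4958 /hr

Final: 12.4958 /hr


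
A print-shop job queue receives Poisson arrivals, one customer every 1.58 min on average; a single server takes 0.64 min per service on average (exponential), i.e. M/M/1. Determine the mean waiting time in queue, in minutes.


λ = 60/1.58 = 37.9747 /hr
μ = 60/0.64 = 93.7500 /hr
ρ = λ/μ = 37.9747/93.7500 = 0.4051
Wq = ρ/(μ−λ) = 0.4051/(93.7500−37.9747) = 0.007262 hr
In minutes: 0.007262·60 = 0.4357 min

Final: 0.4357 min


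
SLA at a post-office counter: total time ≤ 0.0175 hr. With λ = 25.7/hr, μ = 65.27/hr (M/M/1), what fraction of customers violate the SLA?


W ~ Exponential(μ−λ) for M/M/1.
μ − λ = 65.27 − 25.7 = 39.5700
P(W > t) = e^{−(μ−λ)t} = e^{−0.6925} = 0.500336

Final: 0.500336


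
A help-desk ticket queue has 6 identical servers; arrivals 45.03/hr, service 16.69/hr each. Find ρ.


ρ = λ/(cμ) = 45.03/(6·16.69) = 45.03/100.14 = 0.4497

Final: 0.4497


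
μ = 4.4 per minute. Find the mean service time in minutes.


Mean service time = 1/μ = 1/4.4 minute = 0.22727 minute
In minutes: 0.22727 × 1 = 0.2273 min

Final: 0.2273 min


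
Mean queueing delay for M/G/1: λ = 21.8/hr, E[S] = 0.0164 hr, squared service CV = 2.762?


ρ = λ·E[S] = 21.8·0.0164 = 0.3575
E[S²] = E[S]²(1+C_s²) = 0.0164²·(1+2.762) = 0.001012
Wq = λ·E[S²]/(2(1−ρ)) = 21.8·0.001012/(2·0.6425) = 0.01717 hr

Final: 0.01717 hr


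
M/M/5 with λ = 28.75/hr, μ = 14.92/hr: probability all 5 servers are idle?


a = λ/μ = 28.75/14.92 = 1.9269; ρ = a/c = 0.3854
Σ_{k=0}^{4} a^k/k! (terms k=0..4) = 1.00000 + 1.92694 + 1.85656 + 1.19249 + 0.57447 = 6.55046
Tail: a^5/(5!(1−ρ)) = 26.56716/(120·0.6146) = 0.36022
P₀ = 1/(6.55046 + 0.36022) = 1/6.91068 = 0.144704

Final: 0.144704


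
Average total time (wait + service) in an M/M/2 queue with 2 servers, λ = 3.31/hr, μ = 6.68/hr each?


a = 0.4955; ρ = 0.2478; P₀ = 0.602879
Lq = P₀·a^c·ρ/(c!(1−ρ)²) = 0.03240
Wq = Lq/λ = 0.03240/3.31 = 0.009790 hr
W = Wq + 1/μ = 0.009790 + 0.14970 = 0.15949 hr

Final: 0.15949 hr


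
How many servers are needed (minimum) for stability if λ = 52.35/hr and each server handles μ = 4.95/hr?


Stability requires cμ > λ ⇔ c > λ/μ.
λ/μ = 52.35/4.95 = 10.5758
Minimum integer c = ⌊10.5758⌋ + 1 = 11
Check: 11·4.95 = 54.45 > 52.35, while 10·4.95 = 49.50 ≤ 52.35

Final: 11 servers


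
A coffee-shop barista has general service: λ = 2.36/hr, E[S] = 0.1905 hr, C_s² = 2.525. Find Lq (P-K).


ρ = λ·E[S] = 2.36·0.1905 = 0.4496
Lq = ρ²(1+C_s²)/(2(1−ρ)) = 0.2021·(1+2.525)/(2·0.5504)
= 0.2021·3.5250/1.1008 = 0.64722

Final: 0.64722


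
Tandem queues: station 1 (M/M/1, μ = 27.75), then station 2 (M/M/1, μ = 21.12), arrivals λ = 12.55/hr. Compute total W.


Each node sees arrival rate λ = 12.55/hr (tandem ⇒ throughput preserved).
W₁ = 1/(μ₁−λ) = 1/(27.75−12.55) = 0.06579 hr
W₂ = 1/(μ₂−λ) = 1/(21.12−12.55) = 0.11669 hr
W_total = W₁ + W₂ = 0.06579 + 0.11669 = 0.18248 hr

Final: 0.18248 hr


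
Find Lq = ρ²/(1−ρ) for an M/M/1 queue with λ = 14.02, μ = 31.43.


ρ = 14.02/31.43 = 0.4461
Lq = ρ²/(1−ρ) = 0.1990/0.5539 = 0.3592

Final: 0.3592


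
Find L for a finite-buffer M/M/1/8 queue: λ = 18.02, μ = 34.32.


ρ = 18.02/34.32 = 0.5251
L = ρ[1 − (K+1)ρ^K + Kρ^(K+1)] / [(1−ρ)(1−ρ^(K+1))]
Numerator: 0.5251·(1 − 9·0.005776 + 8·0.003033) = 0.510501
Denominator: (0.4749)·(0.996967) = 0.473501
L = 0.510501/0.473501 = 1.0781

Final: 1.0781


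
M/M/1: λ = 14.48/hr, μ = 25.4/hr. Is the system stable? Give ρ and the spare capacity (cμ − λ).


Total capacity cμ = 1·25.4 = 25.40/hr
ρ = λ/(cμ) = 14.48/25.40 = 0.5701
Stable ⇔ ρ < 1: YES
Spare capacity = cμ − λ = 25.40 − 14.48 = 10.92/hr

Final: ρ = 0.5701; stable; margin = 10.92/hr


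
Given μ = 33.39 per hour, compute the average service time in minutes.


Mean service time = 1/μ = 1/33.39 hour = 0.02995 hour
In minutes: 0.02995 × 60 = 1.7969 min

Final: 1.7969 min


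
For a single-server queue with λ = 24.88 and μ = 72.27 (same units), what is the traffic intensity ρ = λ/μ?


ρ = λ/μ = 24.88/72.27 = 0.3443

Final: 0.3443


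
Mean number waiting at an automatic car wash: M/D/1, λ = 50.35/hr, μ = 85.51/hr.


ρ = 50.35/85.51 = 0.5888
M/D/1: Lq = ρ²/(2(1−ρ)) = 0.3467/(2·0.4112) = 0.42160

Final: 0.42160


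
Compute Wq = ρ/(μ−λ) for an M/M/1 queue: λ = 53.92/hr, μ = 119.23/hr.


ρ = 53.92/119.23 = 0.4522
Wq = ρ/(μ−λ) = 0.4522/(119.23 − 53.92) = 0.4522/65.31 = 0.006924 hr

Final: 0.006924 hr


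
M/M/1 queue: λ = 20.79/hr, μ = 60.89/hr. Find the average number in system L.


ρ = λ/μ = 20.79/60.89 = 0.3414
L = ρ/(1−ρ) = 0.3414/(1 − 0.3414) = 0.3414/0.6586 = 0.5185

Final: 0.5185


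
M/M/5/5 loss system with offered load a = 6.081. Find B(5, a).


B(c,a) = (a^c/c!) / Σ_{k=0}^{c} a^k/k!
a^5/5! = 69.293703
Σ terms (k=0..5): 1.00000 + 6.08100 + 18.48928 + 37.47777 + 56.97558 + 69.29370 = 189.317337
B = 69.293703/189.317337 = 0.366019

Final: 0.366019


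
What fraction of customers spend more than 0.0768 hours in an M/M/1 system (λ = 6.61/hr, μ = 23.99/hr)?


W ~ Exponential(μ−λ) for M/M/1.
μ − λ = 23.99 − 6.61 = 17.3800
P(W > t) = e^{−(μ−λ)t} = e^{−1.3348} = 0.263215

Final: 0.263215


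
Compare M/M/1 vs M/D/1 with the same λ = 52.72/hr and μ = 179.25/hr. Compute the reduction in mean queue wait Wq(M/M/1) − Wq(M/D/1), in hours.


ρ = 52.72/179.25 = 0.2941
Wq(M/M/1) = ρ/(μ−λ) = 0.2941/126.53 = 0.002324 hr
Wq(M/D/1) = ρ/(2(μ−λ)) = 0.001162 hr
Savings = 0.002324 − 0.001162 = 0.001162 hr

Final: 0.001162 hr


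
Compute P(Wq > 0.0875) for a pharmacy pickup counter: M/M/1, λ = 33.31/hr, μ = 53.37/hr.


ρ = 33.31/53.37 = 0.6241
P(Wq > t) = ρ·e^{−(μ−λ)t} = 0.6241·e^{−1.7552}
= 0.6241·0.172864 = 0.107890

Final: 0.107890


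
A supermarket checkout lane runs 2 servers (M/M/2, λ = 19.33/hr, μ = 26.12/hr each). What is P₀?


a = λ/μ = 19.33/26.12 = 0.7400; ρ = a/c = 0.3700
Σ_{k=0}^{1} a^k/k! (terms k=0..1) = 1.00000 + 0.74005 = 1.74005
Tail: a^2/(2!(1−ρ)) = 0.54767/(2·0.6300) = 0.43467
P₀ = 1/(1.74005 + 0.43467) = 1/2.17472 = 0.459830

Final: 0.459830


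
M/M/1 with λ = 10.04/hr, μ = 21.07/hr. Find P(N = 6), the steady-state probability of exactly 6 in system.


ρ = 10.04/21.07 = 0.4765
P_n = (1−ρ)·ρ^n = (1 − 0.4765)·0.4765^6 = 0.5235·0.011706 = 0.006128

Final: 0.006128


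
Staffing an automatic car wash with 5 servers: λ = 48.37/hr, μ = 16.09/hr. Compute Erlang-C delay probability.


a = λ/μ = 3.0062; ρ = a/5 = 0.6012
P₀ = 0.046324 (from M/M/c formula)
C(c,a) = [a^c/(c!(1−ρ))]·P₀ = [245.52754/(120·0.3988)]·0.046324
= 5.13110·0.046324 = 0.237693

Final: 0.237693


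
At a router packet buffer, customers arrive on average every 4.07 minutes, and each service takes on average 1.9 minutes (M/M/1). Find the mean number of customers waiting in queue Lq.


λ = 60/4.07 = 14.7420 /hr
μ = 60/1.9 = 31.5789 /hr
ρ = λ/μ = 14.7420/31.5789 = 0.4668
Lq = ρ²/(1−ρ) = 0.2179/0.5332 = 0.4087

Final: 0.4087


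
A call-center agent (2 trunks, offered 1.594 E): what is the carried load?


B(2,1.594) = 0.328748 (Erlang-B)
Carried load = a(1 − B) = 1.594·(1 − 0.328748) = 1.594·0.671252 = 1.0700 E

Final: 1.0700 Erlangs


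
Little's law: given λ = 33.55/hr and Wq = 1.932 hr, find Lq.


Lq = λWq = 33.55·1.932 = 64.8186

Final: 64.8186


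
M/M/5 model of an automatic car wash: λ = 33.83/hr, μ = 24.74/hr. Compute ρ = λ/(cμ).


ρ = λ/(cμ) = 33.83/(5·24.74) = 33.83/123.70 = 0.2735

Final: 0.2735


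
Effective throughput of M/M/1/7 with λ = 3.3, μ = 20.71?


ρ = 0.1593; P_K = (1−ρ)ρ^7/(1−ρ^8) = 0.000002193
λ_eff = λ(1 − P_K) = 3.3·(1 − 0.000002193) = 3.3·0.999998 = 3.3000 /hr

Final: 3.3000 /hr


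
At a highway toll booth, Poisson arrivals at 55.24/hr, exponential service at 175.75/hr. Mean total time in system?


W = 1/(μ−λ) = 1/(175.75 − 55.24) = 1/120.51 = 0.008298 hr

Final: 0.008298 hr


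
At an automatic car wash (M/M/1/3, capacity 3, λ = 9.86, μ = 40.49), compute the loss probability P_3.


ρ = λ/μ = 9.86/40.49 = 0.2435
P_K = (1−ρ)ρ^K/(1−ρ^(K+1)) = (0.7565·0.014441)/(1 − 0.003517)
= 0.010924/0.996483 = 0.010963

Final: 0.010963


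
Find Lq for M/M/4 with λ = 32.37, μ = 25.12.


a = λ/μ = 1.2886; ρ = a/4 = 0.3222
P₀ = 0.274348
Lq = P₀·a^c·ρ / (c!·(1−ρ)²) = 0.274348·2.75735·0.3222/(24·0.45948)
= 0.02210

Final: 0.02210


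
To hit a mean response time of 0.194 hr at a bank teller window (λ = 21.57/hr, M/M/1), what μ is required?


W = 1/(μ−λ) ⇒ μ − λ = 1/W = 1/0.194 = 5.1546
μ = λ + 1/W = 21.57 + 5.1546 = 26.7246 per hr

Final: 26.7246 /hr


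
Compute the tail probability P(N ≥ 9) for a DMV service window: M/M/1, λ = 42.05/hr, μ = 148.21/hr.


ρ = 42.05/148.21 = 0.2837
P(N ≥ n) = ρ^n = 0.2837^9 = 0.00001191

Final: 0.00001191


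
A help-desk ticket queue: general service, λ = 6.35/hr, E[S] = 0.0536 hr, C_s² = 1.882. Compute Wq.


ρ = λ·E[S] = 6.35·0.0536 = 0.3404
E[S²] = E[S]²(1+C_s²) = 0.0536²·(1+1.882) = 0.008280
Wq = λ·E[S²]/(2(1−ρ)) = 6.35·0.008280/(2·0.6596) = 0.03985 hr

Final: 0.03985 hr


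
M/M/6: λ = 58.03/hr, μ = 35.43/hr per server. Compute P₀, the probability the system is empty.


a = λ/μ = 58.03/35.43 = 1.6379; ρ = a/c = 0.2730
Σ_{k=0}^{5} a^k/k! (terms k=0..5) = 1.00000 + 1.63788 + 1.34132 + 0.73231 + 0.29986 + 0.09823 = 5.10959
Tail: a^6/(6!(1−ρ)) = 19.30583/(720·0.7270) = 0.03688
P₀ = 1/(5.10959 + 0.03688) = 1/5.14647 = 0.194308

Final: 0.194308


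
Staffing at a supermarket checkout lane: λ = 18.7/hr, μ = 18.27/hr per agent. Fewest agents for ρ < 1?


Stability requires cμ > λ ⇔ c > λ/μ.
λ/μ = 18.7/18.27 = 1.0235
Minimum integer c = ⌊1.0235⌋ + 1 = 2
Check: 2·18.27 = 36.54 > 18.7, while 1·18.27 = 18.27 ≤ 18.7

Final: 2 servers


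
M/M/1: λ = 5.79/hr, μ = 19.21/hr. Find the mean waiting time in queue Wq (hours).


ρ = 5.79/19.21 = 0.3014
Wq = ρ/(μ−λ) = 0.3014/(19.21 − 5.79) = 0.3014/13.42 = 0.02246 hr

Final: 0.02246 hr


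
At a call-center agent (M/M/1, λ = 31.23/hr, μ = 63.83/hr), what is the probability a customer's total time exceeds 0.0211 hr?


W ~ Exponential(μ−λ) for M/M/1.
μ − λ = 63.83 − 31.23 = 32.6000
P(W > t) = e^{−(μ−λ)t} = e^{−0.6879} = 0.502651

Final: 0.502651


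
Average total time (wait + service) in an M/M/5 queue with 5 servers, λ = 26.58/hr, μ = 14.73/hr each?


a = 1.8045; ρ = 0.3609; P₀ = 0.163852
Lq = P₀·a^c·ρ/(c!(1−ρ)²) = 0.02308
Wq = Lq/λ = 0.02308/26.58 = 0.0008684 hr
W = Wq + 1/μ = 0.0008684 + 0.06789 = 0.06876 hr

Final: 0.06876 hr


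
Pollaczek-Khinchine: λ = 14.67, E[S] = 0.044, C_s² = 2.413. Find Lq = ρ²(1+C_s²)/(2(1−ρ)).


ρ = λ·E[S] = 14.67·0.044 = 0.6455
Lq = ρ²(1+C_s²)/(2(1−ρ)) = 0.4166·(1+2.413)/(2·0.3545)
= 0.4166·3.4130/0.7090 = 2.00554

Final: 2.00554


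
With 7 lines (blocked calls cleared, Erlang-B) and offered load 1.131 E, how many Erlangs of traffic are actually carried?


B(7,1.131) = 0.0001516 (Erlang-B)
Carried load = a(1 − B) = 1.131·(1 − 0.0001516) = 1.131·0.999848 = 1.1308 E

Final: 1.1308 Erlangs


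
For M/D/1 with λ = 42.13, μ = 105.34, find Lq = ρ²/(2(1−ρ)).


ρ = 42.13/105.34 = 0.3999
M/D/1: Lq = ρ²/(2(1−ρ)) = 0.1600/(2·0.6001) = 0.13328

Final: 0.13328


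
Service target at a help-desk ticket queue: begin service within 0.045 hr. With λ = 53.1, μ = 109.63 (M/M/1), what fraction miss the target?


ρ = 53.1/109.63 = 0.4844
P(Wq > t) = ρ·e^{−(μ−λ)t} = 0.4844·e^{−2.5438}
= 0.4844·0.078563 = 0.038053

Final: 0.038053


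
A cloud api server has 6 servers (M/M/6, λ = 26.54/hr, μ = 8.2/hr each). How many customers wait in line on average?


a = λ/μ = 3.2366; ρ = a/6 = 0.5394
P₀ = 0.038279
Lq = P₀·a^c·ρ / (c!·(1−ρ)²) = 0.038279·1149.53552·0.5394/(720·0.21212)
= 0.15542

Final: 0.15542


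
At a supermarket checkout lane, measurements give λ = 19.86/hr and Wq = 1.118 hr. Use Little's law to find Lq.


Lq = λWq = 19.86·1.118 = 22.2035

Final: 22.2035


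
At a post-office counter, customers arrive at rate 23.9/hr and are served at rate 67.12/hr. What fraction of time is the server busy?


ρ = λ/μ = 23.9/67.12 = 0.3561

Final: 0.3561


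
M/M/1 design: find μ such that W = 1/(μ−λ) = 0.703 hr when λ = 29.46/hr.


W = 1/(μ−λ) ⇒ μ − λ = 1/W = 1/0.703 = 1.4225
μ = λ + 1/W = 29.46 + 1.4225 = 30.8825 per hr

Final: 30.8825 /hr


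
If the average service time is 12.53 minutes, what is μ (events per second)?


μ = 1/(service time) in consistent units.
1 second = 0.0166667 min, so μ = 0.0166667/12.53 = 0.001330 per second

Final: 0.001330 /sec


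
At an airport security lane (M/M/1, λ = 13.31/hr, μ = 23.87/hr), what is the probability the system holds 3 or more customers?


ρ = 13.31/23.87 = 0.5576
P(N ≥ n) = ρ^n = 0.5576^3 = 0.173371

Final: 0.173371


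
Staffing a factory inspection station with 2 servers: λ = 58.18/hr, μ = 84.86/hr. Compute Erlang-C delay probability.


a = λ/μ = 0.6856; ρ = a/2 = 0.3428
P₀ = 0.489425 (from M/M/c formula)
C(c,a) = [a^c/(c!(1−ρ))]·P₀ = [0.47005/(2·0.6572)]·0.489425
= 0.35761·0.489425 = 0.175025

Final: 0.175025


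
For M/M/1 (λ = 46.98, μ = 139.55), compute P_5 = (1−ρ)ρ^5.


ρ = 46.98/139.55 = 0.3367
P_n = (1−ρ)·ρ^n = (1 − 0.3367)·0.3367^5 = 0.6633·0.004324 = 0.002869

Final: 0.002869


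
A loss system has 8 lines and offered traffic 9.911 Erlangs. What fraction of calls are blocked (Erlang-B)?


B(c,a) = (a^c/c!) / Σ_{k=0}^{c} a^k/k!
a^8/8! = 2308.975292
Σ terms (k=0..8): 1.00000 + 9.91100 + 49.11396 + 162.25615 + 402.03019 + 796.90423 + 1316.35298 + 1863.76777 + 2308.97529 = 6910.311573
B = 2308.975292/6910.311573 = 0.334135

Final: 0.334135


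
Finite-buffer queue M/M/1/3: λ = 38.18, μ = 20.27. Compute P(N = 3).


ρ = λ/μ = 38.18/20.27 = 1.8836
P_K = (1−ρ)ρ^K/(1−ρ^(K+1)) = (-0.8836·6.682616)/(1 − 12.587187)
= -5.904571/-11.587187 = 0.509578

Final: 0.509578


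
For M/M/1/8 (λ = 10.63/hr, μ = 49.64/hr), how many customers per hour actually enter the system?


ρ = 0.2141; P_K = (1−ρ)ρ^8/(1−ρ^9) = 0.000003475
λ_eff = λ(1 − P_K) = 10.63·(1 − 0.000003475) = 10.63·0.999997 = 10.6300 /hr

Final: 10.6300 /hr


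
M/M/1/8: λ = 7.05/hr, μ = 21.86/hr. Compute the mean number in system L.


ρ = 7.05/21.86 = 0.3225
L = ρ[1 − (K+1)ρ^K + Kρ^(K+1)] / [(1−ρ)(1−ρ^(K+1))]
Numerator: 0.3225·(1 − 9·0.0001170 + 8·0.00003774) = 0.322265
Denominator: (0.6775)·(0.999962) = 0.677468
L = 0.322265/0.677468 = 0.4757

Final: 0.4757


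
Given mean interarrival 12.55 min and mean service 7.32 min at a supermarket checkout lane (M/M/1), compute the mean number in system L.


λ = 60/12.55 = 4.7809 /hr
μ = 60/7.32 = 8.1967 /hr
ρ = λ/μ = 4.7809/8.1967 = 0.5833
L = ρ/(1−ρ) = 0.5833/0.4167 = 1.3996

Final: 1.3996


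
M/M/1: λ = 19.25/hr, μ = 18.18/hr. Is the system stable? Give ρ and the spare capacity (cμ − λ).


Total capacity cμ = 1·18.18 = 18.18/hr
ρ = λ/(cμ) = 19.25/18.18 = 1.0589
Stable ⇔ ρ < 1: NO
Spare capacity = cμ − λ = 18.18 − 19.25 = -1.07/hr

Final: ρ = 1.0589; unstable; margin = -1.07/hr


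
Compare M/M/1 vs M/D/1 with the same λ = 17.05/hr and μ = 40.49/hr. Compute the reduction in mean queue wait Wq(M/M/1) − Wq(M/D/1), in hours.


ρ = 17.05/40.49 = 0.4211
Wq(M/M/1) = ρ/(μ−λ) = 0.4211/23.44 = 0.01796 hr
Wq(M/D/1) = ρ/(2(μ−λ)) = 0.008982 hr
Savings = 0.01796 − 0.008982 = 0.008982 hr

Final: 0.008982 hr


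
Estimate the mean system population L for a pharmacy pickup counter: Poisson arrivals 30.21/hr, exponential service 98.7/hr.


ρ = λ/μ = 30.21/98.7 = 0.3061
L = ρ/(1−ρ) = 0.3061/(1 − 0.3061) = 0.3061/0.6939 = 0.4411

Final: 0.4411


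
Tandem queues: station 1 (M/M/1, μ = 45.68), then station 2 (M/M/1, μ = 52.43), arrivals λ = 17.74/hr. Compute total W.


Each node sees arrival rate λ = 17.74/hr (tandem ⇒ throughput preserved).
W₁ = 1/(μ₁−λ) = 1/(45.68−17.74) = 0.03579 hr
W₂ = 1/(μ₂−λ) = 1/(52.43−17.74) = 0.02883 hr
W_total = W₁ + W₂ = 0.03579 + 0.02883 = 0.06462 hr

Final: 0.06462 hr


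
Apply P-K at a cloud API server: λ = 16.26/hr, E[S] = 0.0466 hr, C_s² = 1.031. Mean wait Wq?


ρ = λ·E[S] = 16.26·0.0466 = 0.7577
E[S²] = E[S]²(1+C_s²) = 0.0466²·(1+1.031) = 0.004410
Wq = λ·E[S²]/(2(1−ρ)) = 16.26·0.004410/(2·0.2423) = 0.14800 hr

Final: 0.14800 hr


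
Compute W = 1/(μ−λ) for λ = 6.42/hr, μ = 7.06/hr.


W = 1/(μ−λ) = 1/(7.06 − 6.42) = 1/0.6400 = 1.5625 hr

Final: 1.5625 hr


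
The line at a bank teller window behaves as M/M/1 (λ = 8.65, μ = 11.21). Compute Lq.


ρ = 8.65/11.21 = 0.7716
Lq = ρ²/(1−ρ) = 0.5954/0.2284 = 2.6073

Final: 2.6073


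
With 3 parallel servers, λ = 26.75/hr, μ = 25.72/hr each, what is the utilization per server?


ρ = λ/(cμ) = 26.75/(3·25.72) = 26.75/77.16 = 0.3467

Final: 0.3467


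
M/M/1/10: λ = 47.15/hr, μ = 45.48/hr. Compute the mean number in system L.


ρ = 47.15/45.48 = 1.0367
L = ρ[1 − (K+1)ρ^K + Kρ^(K+1)] / [(1−ρ)(1−ρ^(K+1))]
Numerator: 1.0367·(1 − 11·1.434209 + 10·1.486872) = 0.095818
Denominator: (-0.03672)·(-0.486872) = 0.017878
L = 0.095818/0.017878 = 5.3597

Final: 5.3597


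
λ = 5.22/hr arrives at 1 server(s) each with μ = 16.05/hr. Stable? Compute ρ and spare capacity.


Total capacity cμ = 1·16.05 = 16.05/hr
ρ = λ/(cμ) = 5.22/16.05 = 0.3252
Stable ⇔ ρ < 1: YES
Spare capacity = cμ − λ = 16.05 − 5.22 = 10.83/hr

Final: ρ = 0.3252; stable; margin = 10.83/hr
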